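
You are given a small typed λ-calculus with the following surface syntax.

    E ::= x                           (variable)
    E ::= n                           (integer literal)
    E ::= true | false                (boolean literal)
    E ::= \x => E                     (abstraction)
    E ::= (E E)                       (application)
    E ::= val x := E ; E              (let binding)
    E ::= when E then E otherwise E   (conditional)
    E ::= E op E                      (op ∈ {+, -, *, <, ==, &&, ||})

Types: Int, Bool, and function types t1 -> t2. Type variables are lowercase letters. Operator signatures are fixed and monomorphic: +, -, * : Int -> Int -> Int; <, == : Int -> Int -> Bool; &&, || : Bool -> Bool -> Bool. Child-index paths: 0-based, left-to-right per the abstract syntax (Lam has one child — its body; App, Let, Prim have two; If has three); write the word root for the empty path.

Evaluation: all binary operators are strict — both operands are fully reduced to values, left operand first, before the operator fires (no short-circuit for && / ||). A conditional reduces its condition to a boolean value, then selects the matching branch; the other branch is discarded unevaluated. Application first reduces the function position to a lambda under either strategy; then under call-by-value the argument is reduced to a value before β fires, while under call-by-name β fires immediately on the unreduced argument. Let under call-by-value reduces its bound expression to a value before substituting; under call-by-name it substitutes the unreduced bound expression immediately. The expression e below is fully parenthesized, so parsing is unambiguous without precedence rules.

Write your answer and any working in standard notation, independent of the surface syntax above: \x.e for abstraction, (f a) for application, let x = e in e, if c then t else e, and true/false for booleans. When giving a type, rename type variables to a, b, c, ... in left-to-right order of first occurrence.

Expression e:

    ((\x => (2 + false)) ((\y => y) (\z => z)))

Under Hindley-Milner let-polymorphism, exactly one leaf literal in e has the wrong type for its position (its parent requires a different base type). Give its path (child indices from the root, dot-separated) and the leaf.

Trace:
  unify Int ~ Int
  unify Bool ~ Int
  FAIL: mismatch Bool ~ Int

Answer: 0.0.1 : false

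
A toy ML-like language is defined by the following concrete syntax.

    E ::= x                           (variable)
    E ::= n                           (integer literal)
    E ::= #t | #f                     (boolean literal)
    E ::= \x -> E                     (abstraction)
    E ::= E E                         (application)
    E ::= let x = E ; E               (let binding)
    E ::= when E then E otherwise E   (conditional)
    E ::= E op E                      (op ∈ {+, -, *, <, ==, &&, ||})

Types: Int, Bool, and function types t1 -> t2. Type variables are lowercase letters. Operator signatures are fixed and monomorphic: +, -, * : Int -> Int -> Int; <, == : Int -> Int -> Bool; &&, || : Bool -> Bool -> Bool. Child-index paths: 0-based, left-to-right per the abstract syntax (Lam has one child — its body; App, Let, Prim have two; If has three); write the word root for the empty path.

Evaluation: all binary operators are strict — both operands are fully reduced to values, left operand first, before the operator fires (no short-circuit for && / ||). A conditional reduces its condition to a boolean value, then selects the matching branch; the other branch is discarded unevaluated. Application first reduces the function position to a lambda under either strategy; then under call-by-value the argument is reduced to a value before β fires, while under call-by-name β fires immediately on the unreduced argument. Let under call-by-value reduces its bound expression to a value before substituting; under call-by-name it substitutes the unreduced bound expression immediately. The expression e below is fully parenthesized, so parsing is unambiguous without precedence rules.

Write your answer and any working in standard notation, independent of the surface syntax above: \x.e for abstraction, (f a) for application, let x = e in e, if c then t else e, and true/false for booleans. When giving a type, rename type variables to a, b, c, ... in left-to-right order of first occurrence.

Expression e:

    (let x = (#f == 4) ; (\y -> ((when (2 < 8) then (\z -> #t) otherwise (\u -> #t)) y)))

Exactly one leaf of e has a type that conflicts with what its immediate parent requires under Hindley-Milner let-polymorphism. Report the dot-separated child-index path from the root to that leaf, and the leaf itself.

Answer: 0.0 : false

Working:
  unify Bool ~ Int
  FAIL: mismatch Bool ~ Int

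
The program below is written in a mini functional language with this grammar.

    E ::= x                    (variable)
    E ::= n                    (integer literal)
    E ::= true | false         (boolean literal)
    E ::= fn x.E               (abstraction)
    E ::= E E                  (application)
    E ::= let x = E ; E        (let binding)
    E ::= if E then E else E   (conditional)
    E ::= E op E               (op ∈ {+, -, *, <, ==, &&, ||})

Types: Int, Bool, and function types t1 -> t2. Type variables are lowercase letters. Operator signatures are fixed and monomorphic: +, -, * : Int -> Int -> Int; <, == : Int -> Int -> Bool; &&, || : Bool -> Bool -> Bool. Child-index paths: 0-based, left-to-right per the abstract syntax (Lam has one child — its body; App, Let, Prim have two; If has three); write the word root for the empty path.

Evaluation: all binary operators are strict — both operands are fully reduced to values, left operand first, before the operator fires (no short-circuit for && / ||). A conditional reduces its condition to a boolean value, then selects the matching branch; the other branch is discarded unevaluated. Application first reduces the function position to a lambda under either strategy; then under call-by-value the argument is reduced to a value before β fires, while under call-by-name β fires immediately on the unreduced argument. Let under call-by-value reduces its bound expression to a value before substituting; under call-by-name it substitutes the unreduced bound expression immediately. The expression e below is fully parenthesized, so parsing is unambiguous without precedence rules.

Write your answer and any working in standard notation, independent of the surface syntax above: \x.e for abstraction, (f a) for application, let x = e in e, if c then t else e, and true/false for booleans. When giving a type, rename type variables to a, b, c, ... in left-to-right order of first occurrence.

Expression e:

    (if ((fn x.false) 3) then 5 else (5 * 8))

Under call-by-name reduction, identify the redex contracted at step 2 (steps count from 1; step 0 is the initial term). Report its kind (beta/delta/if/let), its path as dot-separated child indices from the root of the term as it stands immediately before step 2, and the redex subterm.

Trace:
step 0: (if ((\x.false) 3) then 5 else (5 * 8))
step 1: [beta@0] (if false then 5 else (5 * 8))
step 2: [if@root] (5 * 8)

Answer: if at root : (if false then 5 else (5 * 8))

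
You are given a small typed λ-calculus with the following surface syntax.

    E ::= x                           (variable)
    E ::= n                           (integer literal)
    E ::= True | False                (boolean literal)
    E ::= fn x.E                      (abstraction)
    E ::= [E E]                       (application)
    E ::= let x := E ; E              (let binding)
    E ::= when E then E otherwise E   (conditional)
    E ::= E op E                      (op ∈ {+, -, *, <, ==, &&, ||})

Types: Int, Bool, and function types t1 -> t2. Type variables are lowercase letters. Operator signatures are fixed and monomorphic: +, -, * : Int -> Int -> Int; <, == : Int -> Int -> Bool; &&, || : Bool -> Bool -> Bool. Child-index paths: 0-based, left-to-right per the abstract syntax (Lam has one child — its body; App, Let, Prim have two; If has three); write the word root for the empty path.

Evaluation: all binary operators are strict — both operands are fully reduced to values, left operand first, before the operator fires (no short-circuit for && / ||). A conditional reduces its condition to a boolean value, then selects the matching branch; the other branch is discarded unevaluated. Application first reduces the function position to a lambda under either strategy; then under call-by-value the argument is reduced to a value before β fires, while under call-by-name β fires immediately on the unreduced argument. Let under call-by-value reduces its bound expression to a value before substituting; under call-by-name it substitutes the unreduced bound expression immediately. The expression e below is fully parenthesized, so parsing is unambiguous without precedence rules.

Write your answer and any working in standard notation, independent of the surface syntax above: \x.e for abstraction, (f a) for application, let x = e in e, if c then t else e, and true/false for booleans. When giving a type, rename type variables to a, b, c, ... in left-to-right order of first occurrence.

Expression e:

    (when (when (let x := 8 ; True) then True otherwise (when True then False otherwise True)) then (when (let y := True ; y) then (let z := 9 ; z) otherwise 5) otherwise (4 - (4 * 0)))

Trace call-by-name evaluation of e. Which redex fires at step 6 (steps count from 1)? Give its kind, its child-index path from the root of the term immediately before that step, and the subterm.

Derivation:
step 0: (if (if (let x = 8 in true) then true else (if true then false else true)) then (if (let y = true in y) then (let z = 9 in z) else 5) else (4 - (4 * 0)))
step 1: [let@0.0] (if (if true then true else (if true then false else true)) then (if (let y = true in y) then (let z = 9 in z) else 5) else (4 - (4 * 0)))
step 2: [if@0] (if true then (if (let y = true in y) then (let z = 9 in z) else 5) else (4 - (4 * 0)))
step 3: [if@root] (if (let y = true in y) then (let z = 9 in z) else 5)
step 4: [let@0] (if true then (let z = 9 in z) else 5)
step 5: [if@root] (let z = 9 in z)
step 6: [let@root] 9

Answer: let at root : (let z = 9 in z)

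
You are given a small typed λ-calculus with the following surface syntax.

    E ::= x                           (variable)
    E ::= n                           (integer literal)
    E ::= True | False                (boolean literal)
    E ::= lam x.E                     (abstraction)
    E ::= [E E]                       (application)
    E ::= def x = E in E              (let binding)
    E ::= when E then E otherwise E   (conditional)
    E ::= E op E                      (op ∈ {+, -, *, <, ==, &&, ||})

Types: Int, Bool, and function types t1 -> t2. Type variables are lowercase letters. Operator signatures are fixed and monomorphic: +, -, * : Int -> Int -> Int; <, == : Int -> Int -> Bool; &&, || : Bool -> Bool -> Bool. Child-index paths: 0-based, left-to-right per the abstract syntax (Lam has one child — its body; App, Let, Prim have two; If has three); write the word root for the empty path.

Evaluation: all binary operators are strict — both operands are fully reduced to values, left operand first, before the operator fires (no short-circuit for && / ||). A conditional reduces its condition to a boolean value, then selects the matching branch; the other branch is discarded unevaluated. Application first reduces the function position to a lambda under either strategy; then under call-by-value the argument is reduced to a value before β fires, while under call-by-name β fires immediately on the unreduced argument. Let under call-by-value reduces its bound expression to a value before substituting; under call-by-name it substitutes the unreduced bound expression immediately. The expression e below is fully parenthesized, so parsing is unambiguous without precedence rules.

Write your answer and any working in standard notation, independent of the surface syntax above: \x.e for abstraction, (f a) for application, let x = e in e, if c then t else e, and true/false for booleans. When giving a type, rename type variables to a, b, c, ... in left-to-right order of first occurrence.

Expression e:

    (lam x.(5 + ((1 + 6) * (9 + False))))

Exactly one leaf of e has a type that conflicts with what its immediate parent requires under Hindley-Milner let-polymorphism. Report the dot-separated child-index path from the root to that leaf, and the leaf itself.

Answer: 0.1.1.1 : false

Derivation:
  unify Int ~ Int
  unify Int ~ Int
  unify Int ~ Int
  unify Int ~ Int
  unify Int ~ Int
  unify Bool ~ Int
  FAIL: mismatch Bool ~ Int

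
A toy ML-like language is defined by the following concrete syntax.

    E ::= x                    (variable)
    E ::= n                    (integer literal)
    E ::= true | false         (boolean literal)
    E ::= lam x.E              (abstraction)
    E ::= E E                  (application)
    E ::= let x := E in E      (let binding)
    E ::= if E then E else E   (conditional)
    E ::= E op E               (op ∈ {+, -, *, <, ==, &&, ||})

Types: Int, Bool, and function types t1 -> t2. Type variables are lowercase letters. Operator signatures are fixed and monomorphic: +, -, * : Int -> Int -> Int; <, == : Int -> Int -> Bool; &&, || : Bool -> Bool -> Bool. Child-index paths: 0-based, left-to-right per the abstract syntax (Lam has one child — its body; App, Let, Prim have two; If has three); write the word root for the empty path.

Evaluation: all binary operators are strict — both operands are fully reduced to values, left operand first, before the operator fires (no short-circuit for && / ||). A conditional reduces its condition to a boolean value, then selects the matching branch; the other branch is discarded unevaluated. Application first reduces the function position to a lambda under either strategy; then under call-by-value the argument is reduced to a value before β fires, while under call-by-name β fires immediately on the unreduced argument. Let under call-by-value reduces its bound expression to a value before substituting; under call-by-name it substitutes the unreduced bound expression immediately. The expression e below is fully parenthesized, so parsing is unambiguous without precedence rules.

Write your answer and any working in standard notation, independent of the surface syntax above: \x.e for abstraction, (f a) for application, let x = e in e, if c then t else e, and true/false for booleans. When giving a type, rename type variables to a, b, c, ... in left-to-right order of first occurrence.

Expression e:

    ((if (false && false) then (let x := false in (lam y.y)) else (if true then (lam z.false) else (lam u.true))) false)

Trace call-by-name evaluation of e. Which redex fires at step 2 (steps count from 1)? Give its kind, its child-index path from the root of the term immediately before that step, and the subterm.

Answer: if at 0 : (if false then (let x = false in (\y.y)) else (if true then (\z.false) else (\u.true)))

Working:
step 0: ((if (false && false) then (let x = false in (\y.y)) else (if true then (\z.false) else (\u.true))) false)
step 1: [delta@0.0] ((if false then (let x = false in (\y.y)) else (if true then (\z.false) else (\u.true))) false)
step 2: [if@0] ((if true then (\z.false) else (\u.true)) false)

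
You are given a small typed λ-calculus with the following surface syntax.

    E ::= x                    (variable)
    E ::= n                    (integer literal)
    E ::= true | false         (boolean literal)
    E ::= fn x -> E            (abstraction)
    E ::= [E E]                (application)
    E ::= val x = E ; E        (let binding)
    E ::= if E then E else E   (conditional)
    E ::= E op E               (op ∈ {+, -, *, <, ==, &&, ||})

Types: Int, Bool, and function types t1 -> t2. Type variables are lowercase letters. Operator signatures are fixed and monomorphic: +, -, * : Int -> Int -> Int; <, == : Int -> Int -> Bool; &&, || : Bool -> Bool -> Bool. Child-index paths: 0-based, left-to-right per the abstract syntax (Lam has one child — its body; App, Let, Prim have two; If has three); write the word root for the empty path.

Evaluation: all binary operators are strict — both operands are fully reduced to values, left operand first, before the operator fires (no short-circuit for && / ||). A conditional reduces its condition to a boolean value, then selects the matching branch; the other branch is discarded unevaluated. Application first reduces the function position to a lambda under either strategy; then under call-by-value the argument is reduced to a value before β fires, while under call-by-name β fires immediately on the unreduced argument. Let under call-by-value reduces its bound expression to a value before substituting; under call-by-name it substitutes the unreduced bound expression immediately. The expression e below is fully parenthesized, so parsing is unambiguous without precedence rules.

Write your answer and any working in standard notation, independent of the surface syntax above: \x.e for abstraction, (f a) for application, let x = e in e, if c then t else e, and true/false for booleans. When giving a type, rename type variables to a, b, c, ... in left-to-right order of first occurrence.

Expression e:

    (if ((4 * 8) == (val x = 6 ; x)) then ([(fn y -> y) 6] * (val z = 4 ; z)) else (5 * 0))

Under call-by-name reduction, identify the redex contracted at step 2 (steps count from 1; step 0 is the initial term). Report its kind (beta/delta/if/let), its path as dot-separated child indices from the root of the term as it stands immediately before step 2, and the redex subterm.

Answer: let at 0.1 : (let x = 6 in x)

Working:
step 0: (if ((4 * 8) == (let x = 6 in x)) then (((\y.y) 6) * (let z = 4 in z)) else (5 * 0))
step 1: [delta@0.0] (if (32 == (let x = 6 in x)) then (((\y.y) 6) * (let z = 4 in z)) else (5 * 0))
step 2: [let@0.1] (if (32 == 6) then (((\y.y) 6) * (let z = 4 in z)) else (5 * 0))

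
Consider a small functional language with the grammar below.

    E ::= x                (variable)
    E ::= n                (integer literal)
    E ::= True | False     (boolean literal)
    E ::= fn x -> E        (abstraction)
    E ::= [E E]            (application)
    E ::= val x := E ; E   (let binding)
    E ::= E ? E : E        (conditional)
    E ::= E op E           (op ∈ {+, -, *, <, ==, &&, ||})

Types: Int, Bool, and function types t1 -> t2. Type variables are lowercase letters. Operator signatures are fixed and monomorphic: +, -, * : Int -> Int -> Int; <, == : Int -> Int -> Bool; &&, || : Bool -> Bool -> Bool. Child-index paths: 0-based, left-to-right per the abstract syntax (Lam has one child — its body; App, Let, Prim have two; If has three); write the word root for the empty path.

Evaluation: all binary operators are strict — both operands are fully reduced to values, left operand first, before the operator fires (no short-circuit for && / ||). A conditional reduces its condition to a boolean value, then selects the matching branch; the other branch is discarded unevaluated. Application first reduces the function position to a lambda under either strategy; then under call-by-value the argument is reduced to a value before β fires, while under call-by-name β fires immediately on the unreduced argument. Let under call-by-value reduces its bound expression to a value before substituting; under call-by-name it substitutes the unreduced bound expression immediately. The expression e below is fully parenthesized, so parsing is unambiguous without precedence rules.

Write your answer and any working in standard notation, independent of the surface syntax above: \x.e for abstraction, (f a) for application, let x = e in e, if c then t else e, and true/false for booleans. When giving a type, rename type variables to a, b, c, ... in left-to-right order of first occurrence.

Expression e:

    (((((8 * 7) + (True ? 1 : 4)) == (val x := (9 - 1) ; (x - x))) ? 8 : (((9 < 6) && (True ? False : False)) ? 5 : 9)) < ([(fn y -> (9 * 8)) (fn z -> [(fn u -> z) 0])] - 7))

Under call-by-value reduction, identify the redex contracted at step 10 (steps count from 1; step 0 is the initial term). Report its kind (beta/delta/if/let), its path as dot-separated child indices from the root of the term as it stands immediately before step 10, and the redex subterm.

Trace:
step 0: ((if (((8 * 7) + (if true then 1 else 4)) == (let x = (9 - 1) in (x - x))) then 8 else (if ((9 < 6) && (if true then false else false)) then 5 else 9)) < (((\y.(9 * 8)) (\z.((\u.z) 0))) - 7))
step 1: [delta@0.0.0.0] ((if ((56 + (if true then 1 else 4)) == (let x = (9 - 1) in (x - x))) then 8 else (if ((9 < 6) && (if true then false else false)) then 5 else 9)) < (((\y.(9 * 8)) (\z.((\u.z) 0))) - 7))
step 2: [if@0.0.0.1] ((if ((56 + 1) == (let x = (9 - 1) in (x - x))) then 8 else (if ((9 < 6) && (if true then false else false)) then 5 else 9)) < (((\y.(9 * 8)) (\z.((\u.z) 0))) - 7))
step 3: [delta@0.0.0] ((if (57 == (let x = (9 - 1) in (x - x))) then 8 else (if ((9 < 6) && (if true then false else false)) then 5 else 9)) < (((\y.(9 * 8)) (\z.((\u.z) 0))) - 7))
step 4: [delta@0.0.1.0] ((if (57 == (let x = 8 in (x - x))) then 8 else (if ((9 < 6) && (if true then false else false)) then 5 else 9)) < (((\y.(9 * 8)) (\z.((\u.z) 0))) - 7))
step 5: [let@0.0.1] ((if (57 == (8 - 8)) then 8 else (if ((9 < 6) && (if true then false else false)) then 5 else 9)) < (((\y.(9 * 8)) (\z.((\u.z) 0))) - 7))
step 6: [delta@0.0.1] ((if (57 == 0) then 8 else (if ((9 < 6) && (if true then false else false)) then 5 else 9)) < (((\y.(9 * 8)) (\z.((\u.z) 0))) - 7))
step 7: [delta@0.0] ((if false then 8 else (if ((9 < 6) && (if true then false else false)) then 5 else 9)) < (((\y.(9 * 8)) (\z.((\u.z) 0))) - 7))
step 8: [if@0] ((if ((9 < 6) && (if true then false else false)) then 5 else 9) < (((\y.(9 * 8)) (\z.((\u.z) 0))) - 7))
step 9: [delta@0.0.0] ((if (false && (if true then false else false)) then 5 else 9) < (((\y.(9 * 8)) (\z.((\u.z) 0))) - 7))
step 10: [if@0.0.1] ((if (false && false) then 5 else 9) < (((\y.(9 * 8)) (\z.((\u.z) 0))) - 7))

Answer: if at 0.0.1 : (if true then false else false)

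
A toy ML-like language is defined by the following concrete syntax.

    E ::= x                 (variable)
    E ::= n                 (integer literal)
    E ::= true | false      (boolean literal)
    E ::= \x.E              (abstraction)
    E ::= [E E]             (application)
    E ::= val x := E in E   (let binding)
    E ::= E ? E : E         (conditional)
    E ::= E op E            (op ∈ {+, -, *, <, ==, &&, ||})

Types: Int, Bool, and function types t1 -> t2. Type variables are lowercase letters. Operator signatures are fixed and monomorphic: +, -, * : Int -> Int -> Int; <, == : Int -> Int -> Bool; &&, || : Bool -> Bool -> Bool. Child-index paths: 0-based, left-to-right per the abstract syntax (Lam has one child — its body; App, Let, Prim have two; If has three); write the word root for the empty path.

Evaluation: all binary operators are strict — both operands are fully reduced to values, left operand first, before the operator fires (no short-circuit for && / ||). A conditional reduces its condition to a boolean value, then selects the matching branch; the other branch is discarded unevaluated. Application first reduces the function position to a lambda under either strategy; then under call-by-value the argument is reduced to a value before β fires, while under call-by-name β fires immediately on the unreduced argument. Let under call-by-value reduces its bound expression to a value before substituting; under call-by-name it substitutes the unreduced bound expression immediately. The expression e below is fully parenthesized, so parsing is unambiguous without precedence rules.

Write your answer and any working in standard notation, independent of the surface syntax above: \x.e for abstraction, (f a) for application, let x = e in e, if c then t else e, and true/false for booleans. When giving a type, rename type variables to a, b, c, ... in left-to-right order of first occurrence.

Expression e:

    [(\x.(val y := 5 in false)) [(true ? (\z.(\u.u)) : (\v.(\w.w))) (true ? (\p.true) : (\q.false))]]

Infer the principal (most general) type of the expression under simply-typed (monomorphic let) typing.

Answer: Bool

Working:
let y : Int
\x._ : a -> Bool
  unify Bool ~ Bool
u : c
\u._ : c -> c
\z._ : b -> c -> c
w : e
\w._ : e -> e
\v._ : d -> e -> e
  unify b -> c -> c ~ d -> e -> e
  unify b ~ d
  unify c -> c ~ e -> e
  unify c ~ e
  unify e ~ e
  unify Bool ~ Bool
\p._ : f -> Bool
\q._ : g -> Bool
  unify f -> Bool ~ g -> Bool
  unify f ~ g
  unify Bool ~ Bool
  unify d -> e -> e ~ (g -> Bool) -> h
  unify d ~ g -> Bool
  unify e -> e ~ h
_ _ : e -> e
  unify a -> Bool ~ (e -> e) -> i
  unify a ~ e -> e
  unify Bool ~ i
_ _ : Bool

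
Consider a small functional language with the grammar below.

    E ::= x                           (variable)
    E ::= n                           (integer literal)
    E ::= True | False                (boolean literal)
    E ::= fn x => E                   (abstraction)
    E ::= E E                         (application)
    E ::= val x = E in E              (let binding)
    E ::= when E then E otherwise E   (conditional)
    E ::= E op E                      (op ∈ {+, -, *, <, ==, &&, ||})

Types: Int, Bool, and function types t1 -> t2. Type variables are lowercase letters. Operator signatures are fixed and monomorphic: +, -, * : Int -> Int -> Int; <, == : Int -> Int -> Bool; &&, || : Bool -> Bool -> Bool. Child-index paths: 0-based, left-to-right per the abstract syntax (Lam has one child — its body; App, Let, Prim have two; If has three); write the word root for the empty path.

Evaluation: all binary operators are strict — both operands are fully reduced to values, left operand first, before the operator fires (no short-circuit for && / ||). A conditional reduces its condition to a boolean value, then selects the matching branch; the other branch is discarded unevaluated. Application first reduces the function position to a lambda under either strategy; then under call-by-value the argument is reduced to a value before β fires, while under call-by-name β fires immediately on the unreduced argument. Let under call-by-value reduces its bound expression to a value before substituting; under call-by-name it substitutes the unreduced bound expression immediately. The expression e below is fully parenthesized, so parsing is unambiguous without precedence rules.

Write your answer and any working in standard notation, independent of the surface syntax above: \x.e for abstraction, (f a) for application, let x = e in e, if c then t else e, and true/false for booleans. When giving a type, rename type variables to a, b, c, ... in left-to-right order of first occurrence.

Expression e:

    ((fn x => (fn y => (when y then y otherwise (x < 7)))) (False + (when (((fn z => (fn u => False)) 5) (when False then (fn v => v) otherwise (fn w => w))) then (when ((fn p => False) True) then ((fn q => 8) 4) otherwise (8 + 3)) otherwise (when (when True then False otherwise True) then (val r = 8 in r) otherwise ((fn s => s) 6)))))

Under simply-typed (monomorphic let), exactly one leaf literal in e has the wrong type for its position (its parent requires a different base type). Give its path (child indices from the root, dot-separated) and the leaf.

Answer: 1.0 : false

Trace:
y : b
  unify b ~ Bool
y : Bool
x : a
  unify a ~ Int
  unify Int ~ Int
  unify Bool ~ Bool
\y._ : Bool -> Bool
\x._ : Int -> Bool -> Bool
  unify Bool ~ Int
  FAIL: mismatch Bool ~ Int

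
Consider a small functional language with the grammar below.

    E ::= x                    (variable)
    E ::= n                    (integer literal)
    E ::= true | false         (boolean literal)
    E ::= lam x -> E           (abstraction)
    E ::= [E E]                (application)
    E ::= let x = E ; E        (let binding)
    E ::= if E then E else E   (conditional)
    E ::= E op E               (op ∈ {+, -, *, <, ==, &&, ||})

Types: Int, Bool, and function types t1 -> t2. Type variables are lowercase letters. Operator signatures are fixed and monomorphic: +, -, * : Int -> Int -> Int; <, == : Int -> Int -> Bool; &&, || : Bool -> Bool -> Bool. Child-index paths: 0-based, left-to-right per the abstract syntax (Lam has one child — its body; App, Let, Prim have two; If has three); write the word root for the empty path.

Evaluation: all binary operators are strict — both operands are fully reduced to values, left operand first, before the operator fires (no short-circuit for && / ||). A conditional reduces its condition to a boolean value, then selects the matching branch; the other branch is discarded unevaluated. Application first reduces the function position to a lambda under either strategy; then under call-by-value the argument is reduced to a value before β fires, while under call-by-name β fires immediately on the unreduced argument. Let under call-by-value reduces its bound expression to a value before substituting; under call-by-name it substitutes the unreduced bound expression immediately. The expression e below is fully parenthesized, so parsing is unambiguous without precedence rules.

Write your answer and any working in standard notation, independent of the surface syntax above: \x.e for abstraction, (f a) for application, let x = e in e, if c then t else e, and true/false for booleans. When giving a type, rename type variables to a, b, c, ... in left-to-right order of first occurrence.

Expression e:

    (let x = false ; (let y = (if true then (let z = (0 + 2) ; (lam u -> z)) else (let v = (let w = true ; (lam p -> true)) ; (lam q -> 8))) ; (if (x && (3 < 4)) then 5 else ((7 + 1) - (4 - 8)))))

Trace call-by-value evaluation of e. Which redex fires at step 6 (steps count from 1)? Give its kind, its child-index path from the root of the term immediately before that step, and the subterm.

Answer: delta at 0.1 : (3 < 4)

Derivation:
step 0: (let x = false in (let y = (if true then (let z = (0 + 2) in (\u.z)) else (let v = (let w = true in (\p.true)) in (\q.8))) in (if (x && (3 < 4)) then 5 else ((7 + 1) - (4 - 8)))))
step 1: [let@root] (let y = (if true then (let z = (0 + 2) in (\u.z)) else (let v = (let w = true in (\p.true)) in (\q.8))) in (if (false && (3 < 4)) then 5 else ((7 + 1) - (4 - 8))))
step 2: [if@0] (let y = (let z = (0 + 2) in (\u.z)) in (if (false && (3 < 4)) then 5 else ((7 + 1) - (4 - 8))))
step 3: [delta@0.0] (let y = (let z = 2 in (\u.z)) in (if (false && (3 < 4)) then 5 else ((7 + 1) - (4 - 8))))
step 4: [let@0] (let y = (\u.2) in (if (false && (3 < 4)) then 5 else ((7 + 1) - (4 - 8))))
step 5: [let@root] (if (false && (3 < 4)) then 5 else ((7 + 1) - (4 - 8)))
step 6: [delta@0.1] (if (false && true) then 5 else ((7 + 1) - (4 - 8)))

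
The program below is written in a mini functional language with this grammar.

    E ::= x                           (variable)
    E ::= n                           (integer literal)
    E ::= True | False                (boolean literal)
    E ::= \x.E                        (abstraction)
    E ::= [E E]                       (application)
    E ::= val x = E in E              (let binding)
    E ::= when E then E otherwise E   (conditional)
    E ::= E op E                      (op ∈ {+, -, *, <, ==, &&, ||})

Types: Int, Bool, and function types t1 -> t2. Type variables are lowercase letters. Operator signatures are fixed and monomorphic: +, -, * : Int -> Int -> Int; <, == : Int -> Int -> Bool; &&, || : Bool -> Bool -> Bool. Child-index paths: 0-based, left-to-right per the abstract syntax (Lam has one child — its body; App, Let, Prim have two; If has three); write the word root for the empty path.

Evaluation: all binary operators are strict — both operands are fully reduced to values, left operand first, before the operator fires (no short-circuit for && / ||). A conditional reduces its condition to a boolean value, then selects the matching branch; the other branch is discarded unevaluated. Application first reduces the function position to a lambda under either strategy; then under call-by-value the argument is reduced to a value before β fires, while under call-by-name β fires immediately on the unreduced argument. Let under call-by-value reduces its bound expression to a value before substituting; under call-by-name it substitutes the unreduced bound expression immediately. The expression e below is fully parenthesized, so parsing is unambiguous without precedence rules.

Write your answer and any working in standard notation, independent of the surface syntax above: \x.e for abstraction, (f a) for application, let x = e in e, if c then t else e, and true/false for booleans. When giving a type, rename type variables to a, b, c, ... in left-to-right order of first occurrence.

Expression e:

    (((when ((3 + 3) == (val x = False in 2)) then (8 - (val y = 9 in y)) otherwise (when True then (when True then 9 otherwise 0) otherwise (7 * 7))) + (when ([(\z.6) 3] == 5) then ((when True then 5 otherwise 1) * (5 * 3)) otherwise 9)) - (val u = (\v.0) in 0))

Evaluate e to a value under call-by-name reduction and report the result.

Derivation:
step 0: (((if ((3 + 3) == (let x = false in 2)) then (8 - (let y = 9 in y)) else (if true then (if true then 9 else 0) else (7 * 7))) + (if (((\z.6) 3) == 5) then ((if true then 5 else 1) * (5 * 3)) else 9)) - (let u = (\v.0) in 0))
step 1: [delta@0.0.0.0] (((if (6 == (let x = false in 2)) then (8 - (let y = 9 in y)) else (if true then (if true then 9 else 0) else (7 * 7))) + (if (((\z.6) 3) == 5) then ((if true then 5 else 1) * (5 * 3)) else 9)) - (let u = (\v.0) in 0))
step 2: [let@0.0.0.1] (((if (6 == 2) then (8 - (let y = 9 in y)) else (if true then (if true then 9 else 0) else (7 * 7))) + (if (((\z.6) 3) == 5) then ((if true then 5 else 1) * (5 * 3)) else 9)) - (let u = (\v.0) in 0))
step 3: [delta@0.0.0] (((if false then (8 - (let y = 9 in y)) else (if true then (if true then 9 else 0) else (7 * 7))) + (if (((\z.6) 3) == 5) then ((if true then 5 else 1) * (5 * 3)) else 9)) - (let u = (\v.0) in 0))
step 4: [if@0.0] (((if true then (if true then 9 else 0) else (7 * 7)) + (if (((\z.6) 3) == 5) then ((if true then 5 else 1) * (5 * 3)) else 9)) - (let u = (\v.0) in 0))
step 5: [if@0.0] (((if true then 9 else 0) + (if (((\z.6) 3) == 5) then ((if true then 5 else 1) * (5 * 3)) else 9)) - (let u = (\v.0) in 0))
step 6: [if@0.0] ((9 + (if (((\z.6) 3) == 5) then ((if true then 5 else 1) * (5 * 3)) else 9)) - (let u = (\v.0) in 0))
step 7: [beta@0.1.0.0] ((9 + (if (6 == 5) then ((if true then 5 else 1) * (5 * 3)) else 9)) - (let u = (\v.0) in 0))
step 8: [delta@0.1.0] ((9 + (if false then ((if true then 5 else 1) * (5 * 3)) else 9)) - (let u = (\v.0) in 0))
step 9: [if@0.1] ((9 + 9) - (let u = (\v.0) in 0))
step 10: [delta@0] (18 - (let u = (\v.0) in 0))
step 11: [let@1] (18 - 0)
step 12: [delta@root] 18

Answer: 18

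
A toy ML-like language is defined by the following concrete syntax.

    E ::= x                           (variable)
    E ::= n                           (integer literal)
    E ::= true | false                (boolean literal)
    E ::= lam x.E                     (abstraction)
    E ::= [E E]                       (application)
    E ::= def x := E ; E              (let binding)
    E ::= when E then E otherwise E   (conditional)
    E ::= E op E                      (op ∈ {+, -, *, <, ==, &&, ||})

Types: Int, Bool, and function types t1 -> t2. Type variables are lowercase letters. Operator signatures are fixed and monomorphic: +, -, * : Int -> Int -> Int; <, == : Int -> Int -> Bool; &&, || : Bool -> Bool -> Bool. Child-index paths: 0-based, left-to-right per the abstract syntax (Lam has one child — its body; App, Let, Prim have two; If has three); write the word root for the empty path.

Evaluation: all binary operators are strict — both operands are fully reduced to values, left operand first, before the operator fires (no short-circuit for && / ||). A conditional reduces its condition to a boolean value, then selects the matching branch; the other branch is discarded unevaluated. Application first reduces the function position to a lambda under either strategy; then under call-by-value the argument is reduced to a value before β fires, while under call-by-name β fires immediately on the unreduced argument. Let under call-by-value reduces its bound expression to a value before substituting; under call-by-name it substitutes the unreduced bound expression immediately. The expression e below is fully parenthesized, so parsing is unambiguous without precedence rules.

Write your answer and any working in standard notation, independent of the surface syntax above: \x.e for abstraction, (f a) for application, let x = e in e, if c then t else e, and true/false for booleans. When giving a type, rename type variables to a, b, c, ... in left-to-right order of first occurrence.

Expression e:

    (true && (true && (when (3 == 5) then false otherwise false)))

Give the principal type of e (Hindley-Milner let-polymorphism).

Working:
  unify Bool ~ Bool
  unify Bool ~ Bool
  unify Int ~ Int
  unify Int ~ Int
  unify Bool ~ Bool
  unify Bool ~ Bool
  unify Bool ~ Bool
  unify Bool ~ Bool

Answer: Bool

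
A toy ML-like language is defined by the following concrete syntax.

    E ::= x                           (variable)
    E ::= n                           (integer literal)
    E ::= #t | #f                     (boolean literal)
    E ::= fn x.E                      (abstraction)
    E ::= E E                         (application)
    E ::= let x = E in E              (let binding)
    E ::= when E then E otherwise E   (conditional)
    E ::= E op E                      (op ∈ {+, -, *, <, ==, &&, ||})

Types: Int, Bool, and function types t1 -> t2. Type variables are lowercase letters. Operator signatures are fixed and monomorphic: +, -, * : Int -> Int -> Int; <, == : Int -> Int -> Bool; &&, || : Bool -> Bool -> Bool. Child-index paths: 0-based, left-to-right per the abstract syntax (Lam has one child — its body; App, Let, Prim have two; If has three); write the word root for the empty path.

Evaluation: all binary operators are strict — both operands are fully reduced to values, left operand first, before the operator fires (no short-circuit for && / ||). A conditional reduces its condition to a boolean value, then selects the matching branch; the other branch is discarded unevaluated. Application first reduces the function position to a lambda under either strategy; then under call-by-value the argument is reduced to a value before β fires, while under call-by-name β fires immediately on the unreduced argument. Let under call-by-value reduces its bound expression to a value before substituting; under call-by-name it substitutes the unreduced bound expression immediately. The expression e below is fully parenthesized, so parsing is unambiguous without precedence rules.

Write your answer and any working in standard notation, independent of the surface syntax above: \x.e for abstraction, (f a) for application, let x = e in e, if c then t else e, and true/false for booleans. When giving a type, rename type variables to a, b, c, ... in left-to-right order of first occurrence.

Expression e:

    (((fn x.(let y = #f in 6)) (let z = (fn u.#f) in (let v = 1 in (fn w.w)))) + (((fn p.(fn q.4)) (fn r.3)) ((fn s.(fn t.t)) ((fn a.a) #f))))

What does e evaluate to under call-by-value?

Trace:
step 0: (((\x.(let y = false in 6)) (let z = (\u.false) in (let v = 1 in (\w.w)))) + (((\p.(\q.4)) (\r.3)) ((\s.(\t.t)) ((\a.a) false))))
step 1: [let@0.1] (((\x.(let y = false in 6)) (let v = 1 in (\w.w))) + (((\p.(\q.4)) (\r.3)) ((\s.(\t.t)) ((\a.a) false))))
step 2: [let@0.1] (((\x.(let y = false in 6)) (\w.w)) + (((\p.(\q.4)) (\r.3)) ((\s.(\t.t)) ((\a.a) false))))
step 3: [beta@0] ((let y = false in 6) + (((\p.(\q.4)) (\r.3)) ((\s.(\t.t)) ((\a.a) false))))
step 4: [let@0] (6 + (((\p.(\q.4)) (\r.3)) ((\s.(\t.t)) ((\a.a) false))))
step 5: [beta@1.0] (6 + ((\q.4) ((\s.(\t.t)) ((\a.a) false))))
step 6: [beta@1.1.1] (6 + ((\q.4) ((\s.(\t.t)) false)))
step 7: [beta@1.1] (6 + ((\q.4) (\t.t)))
step 8: [beta@1] (6 + 4)
step 9: [delta@root] 10

Answer: 10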